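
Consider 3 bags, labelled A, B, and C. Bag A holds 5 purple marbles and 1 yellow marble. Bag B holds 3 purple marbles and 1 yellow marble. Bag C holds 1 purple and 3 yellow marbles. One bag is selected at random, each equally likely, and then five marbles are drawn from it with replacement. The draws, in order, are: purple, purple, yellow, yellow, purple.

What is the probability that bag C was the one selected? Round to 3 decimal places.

Compute the likelihood of the observed sequence for each case: P(data | bag A) = (5/6)(5/6)(1/6)(1/6)(5/6) = 0.016075; P(data | bag B) = (3/4)(3/4)(1/4)(1/4)(3/4) = 0.026367; P(data | bag C) = (1/4)(1/4)(3/4)(3/4)(1/4) = 0.0087891.
Weighting by the prior gives 1/3 · 0.016075 = 0.0053584, 1/3 · 0.026367 = 0.0087891, 1/3 · 0.0087891 = 0.0029297; these sum to 0.017077.
Therefore the posterior P(bag C | data) = (0.0029297) / (0.017077) = 0.17156.

0.172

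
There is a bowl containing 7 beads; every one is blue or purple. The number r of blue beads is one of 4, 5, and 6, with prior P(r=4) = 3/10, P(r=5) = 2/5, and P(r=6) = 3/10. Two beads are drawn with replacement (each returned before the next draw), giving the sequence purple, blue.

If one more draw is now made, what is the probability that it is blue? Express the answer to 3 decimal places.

For each hypothesis, P(data | H) works out to: P(data | r = 4) = (3/7)(4/7) = 12/49; P(data | r = 5) = (2/7)(5/7) = 10/49; P(data | r = 6) = (1/7)(6/7) = 6/49.
The prior-weighted likelihoods are 3/10 · 12/49 = 18/245, 2/5 · 10/49 = 4/49, 3/10 · 6/49 = 9/245; summing to 47/245.
The posterior is then P(r = 4 | data) = 18/47, P(r = 5 | data) = 20/47, P(r = 6 | data) = 9/47.
The predictive probability is P(blue next | data) = (4/7)(18/47) + (5/7)(20/47) + (6/7)(9/47) = 226/329.

0.687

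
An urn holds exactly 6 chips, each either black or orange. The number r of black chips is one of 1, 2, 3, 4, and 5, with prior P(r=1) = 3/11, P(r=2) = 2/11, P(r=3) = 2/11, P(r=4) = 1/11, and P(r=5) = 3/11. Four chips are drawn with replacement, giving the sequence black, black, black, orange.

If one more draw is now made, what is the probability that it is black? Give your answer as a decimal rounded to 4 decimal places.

0.6756

Under each hypothesis, the probability of the observed sequence is: P(data | r = 1) = (1/6)(1/6)(1/6)(5/6) = 0.003858; P(data | r = 2) = (2/6)(2/6)(2/6)(4/6) = 0.024691; P(data | r = 3) = (3/6)(3/6)(3/6)(3/6) = 0.0625; P(data | r = 4) = (4/6)(4/6)(4/6)(2/6) = 0.098765; P(data | r = 5) = (5/6)(5/6)(5/6)(1/6) = 0.096451.
Weighting by the prior gives 3/11 · 0.003858 = 0.0010522, 2/11 · 0.024691 = 0.0044893, 2/11 · 0.0625 = 0.011364, 1/11 · 0.098765 = 0.0089787, 3/11 · 0.096451 = 0.026305; with total 0.052189.
Dividing through by the total gives posterior P(r = 1 | data) = 0.020161, P(r = 2 | data) = 0.086022, P(r = 3 | data) = 0.21774, P(r = 4 | data) = 0.17204, P(r = 5 | data) = 0.50403.
The predictive probability is P(black next | data) = (1/6)(0.020161) + (1/3)(0.086022) + (1/2)(0.21774) + (2/3)(0.17204) + (5/6)(0.50403) = 0.67563.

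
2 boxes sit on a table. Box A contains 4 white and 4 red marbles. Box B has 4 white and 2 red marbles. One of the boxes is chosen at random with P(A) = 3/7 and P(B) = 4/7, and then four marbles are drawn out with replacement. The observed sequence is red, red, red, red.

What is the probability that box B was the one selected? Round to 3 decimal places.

The likelihood of the observed sequence under each hypothesis: P(data | box A) = (4/8)(4/8)(4/8)(4/8) = 0.0625; P(data | box B) = (2/6)(2/6)(2/6)(2/6) = 0.012346.
Multiplying each by its prior: 3/7 · 0.0625 = 0.026786, 4/7 · 0.012346 = 0.0070547; summing to 0.03384.
Therefore the posterior P(box B | data) = (0.0070547) / (0.03384) = 0.20847.

0.208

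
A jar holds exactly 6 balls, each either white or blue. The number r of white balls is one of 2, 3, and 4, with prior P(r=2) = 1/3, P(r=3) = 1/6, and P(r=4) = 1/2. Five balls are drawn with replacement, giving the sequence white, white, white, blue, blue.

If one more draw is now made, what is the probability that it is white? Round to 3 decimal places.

Compute the likelihood of the observed sequence for each case: P(data | r = 2) = (2/6)(2/6)(2/6)(4/6)(4/6) = 0.016461; P(data | r = 3) = (3/6)(3/6)(3/6)(3/6)(3/6) = 0.03125; P(data | r = 4) = (4/6)(4/6)(4/6)(2/6)(2/6) = 0.032922.
The prior-weighted likelihoods are 1/3 · 0.016461 = 0.005487, 1/6 · 0.03125 = 0.0052083, 1/2 · 0.032922 = 0.016461; with total 0.027156.
Dividing through by the total gives posterior P(r = 2 | data) = 0.20205, P(r = 3 | data) = 0.19179, P(r = 4 | data) = 0.60616.
The predictive probability is P(white next | data) = (1/3)(0.20205) + (1/2)(0.19179) + (2/3)(0.60616) = 0.56735.

0.567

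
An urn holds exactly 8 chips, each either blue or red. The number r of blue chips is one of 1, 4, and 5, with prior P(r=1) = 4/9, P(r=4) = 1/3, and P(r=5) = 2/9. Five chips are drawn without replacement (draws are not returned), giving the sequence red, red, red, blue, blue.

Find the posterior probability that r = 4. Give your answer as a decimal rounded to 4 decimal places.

Under each hypothesis, the probability of the observed sequence is: P(data | r = 1) = (7/8)(6/7)(5/6)(1/5)(0/4) = 0; P(data | r = 4) = (4/8)(3/7)(2/6)(4/5)(3/4) = 0.042857; P(data | r = 5) = (3/8)(2/7)(1/6)(5/5)(4/4) = 0.017857.
Multiplying each by its prior: 4/9 · 0 = 0, 1/3 · 0.042857 = 0.014286, 2/9 · 0.017857 = 0.0039683; with total 0.018254.
So P(r = 4 | data) = (0.014286) / (0.018254) = 0.78261.

0.7826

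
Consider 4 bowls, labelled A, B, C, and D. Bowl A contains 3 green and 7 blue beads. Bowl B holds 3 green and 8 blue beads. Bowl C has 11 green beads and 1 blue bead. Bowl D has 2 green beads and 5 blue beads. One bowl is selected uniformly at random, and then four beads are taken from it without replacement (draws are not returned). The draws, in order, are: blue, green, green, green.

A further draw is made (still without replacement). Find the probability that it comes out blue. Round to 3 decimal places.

Compute the likelihood of the observed sequence for each case: P(data | bowl A) = (7/10)(3/9)(2/8)(1/7) = 0.0083333; P(data | bowl B) = (8/11)(3/10)(2/9)(1/8) = 0.0060606; P(data | bowl C) = (1/12)(11/11)(10/10)(9/9) = 0.083333; P(data | bowl D) = (5/7)(2/6)(1/5)(0/4) = 0.
The prior-weighted likelihoods are 1/4 · 0.0083333 = 0.0020833, 1/4 · 0.0060606 = 0.0015152, 1/4 · 0.083333 = 0.020833, 1/4 · 0 = 0; summing to 0.024432.
Normalising, the posterior is P(bowl A | data) = 0.085271, P(bowl B | data) = 0.062016, P(bowl C | data) = 0.85271, P(bowl D | data) = 0.
Averaging over the posterior, P(blue next | data) = (1)(0.085271) + (1)(0.062016) + (0)(0.85271) = 0.14729.

0.147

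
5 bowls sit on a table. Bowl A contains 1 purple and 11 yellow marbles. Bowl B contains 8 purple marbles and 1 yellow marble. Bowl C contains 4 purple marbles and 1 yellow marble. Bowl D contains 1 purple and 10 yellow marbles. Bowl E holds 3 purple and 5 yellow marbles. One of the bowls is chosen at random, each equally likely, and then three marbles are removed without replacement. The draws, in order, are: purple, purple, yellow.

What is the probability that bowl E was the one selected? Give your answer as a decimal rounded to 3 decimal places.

The likelihood of the observed sequence under each hypothesis: P(data | bowl A) = (1/12)(0/11) = 0; P(data | bowl B) = (8/9)(7/8)(1/7) = 0.11111; P(data | bowl C) = (4/5)(3/4)(1/3) = 0.2; P(data | bowl D) = (1/11)(0/10) = 0; P(data | bowl E) = (3/8)(2/7)(5/6) = 0.089286.
Multiplying each by its prior: 1/5 · 0 = 0, 1/5 · 0.11111 = 0.022222, 1/5 · 0.2 = 0.04, 1/5 · 0 = 0, 1/5 · 0.089286 = 0.017857; summing to 0.080079.
Hence P(bowl E | data) = (0.017857) / (0.080079) = 0.22299.

0.223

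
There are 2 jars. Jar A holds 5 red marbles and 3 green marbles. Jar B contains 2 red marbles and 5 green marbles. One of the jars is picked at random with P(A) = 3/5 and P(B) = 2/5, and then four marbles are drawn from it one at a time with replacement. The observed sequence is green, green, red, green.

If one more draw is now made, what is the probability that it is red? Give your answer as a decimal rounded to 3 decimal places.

The likelihood of the observed sequence under each hypothesis: P(data | jar A) = (3/8)(3/8)(5/8)(3/8) = 0.032959; P(data | jar B) = (5/7)(5/7)(2/7)(5/7) = 0.10412.
Multiplying each by its prior: 3/5 · 0.032959 = 0.019775, 2/5 · 0.10412 = 0.041649; these sum to 0.061425.
The posterior is then P(jar A | data) = 0.32195, P(jar B | data) = 0.67805.
Averaging over the posterior, P(red next | data) = (5/8)(0.32195) + (2/7)(0.67805) = 0.39495.

0.395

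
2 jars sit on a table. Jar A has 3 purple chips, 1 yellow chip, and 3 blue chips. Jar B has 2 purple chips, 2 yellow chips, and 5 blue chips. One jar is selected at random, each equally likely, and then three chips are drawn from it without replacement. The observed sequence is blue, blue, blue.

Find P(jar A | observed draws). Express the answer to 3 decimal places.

0.194

Under each hypothesis, the probability of the observed sequence is: P(data | jar A) = (3/7)(2/6)(1/5) = 1/35; P(data | jar B) = (5/9)(4/8)(3/7) = 5/42.
The prior-weighted likelihoods are 1/2 · 1/35 = 1/70, 1/2 · 5/42 = 5/84; summing to 31/420.
By Bayes' rule, P(jar A | data) = (1/70) / (31/420) = 6/31.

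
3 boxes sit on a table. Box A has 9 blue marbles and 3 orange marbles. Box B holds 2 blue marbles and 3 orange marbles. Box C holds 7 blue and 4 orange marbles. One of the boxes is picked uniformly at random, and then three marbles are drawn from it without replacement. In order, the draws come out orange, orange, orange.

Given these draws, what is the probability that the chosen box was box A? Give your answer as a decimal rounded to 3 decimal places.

The likelihood of the observed sequence under each hypothesis: P(data | box A) = (3/12)(2/11)(1/10) = 1/220; P(data | box B) = (3/5)(2/4)(1/3) = 1/10; P(data | box C) = (4/11)(3/10)(2/9) = 4/165.
Multiplying each by its prior: 1/3 · 1/220 = 1/660, 1/3 · 1/10 = 1/30, 1/3 · 4/165 = 4/495; summing to 17/396.
So P(box A | data) = (1/660) / (17/396) = 3/85.

0.035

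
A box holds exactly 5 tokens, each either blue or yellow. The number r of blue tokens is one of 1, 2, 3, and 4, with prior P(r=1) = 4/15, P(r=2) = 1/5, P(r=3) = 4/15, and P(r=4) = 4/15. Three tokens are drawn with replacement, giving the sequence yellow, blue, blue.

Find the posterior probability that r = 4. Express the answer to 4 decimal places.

For each hypothesis, P(data | H) works out to: P(data | r = 1) = (4/5)(1/5)(1/5) = 0.032; P(data | r = 2) = (3/5)(2/5)(2/5) = 0.096; P(data | r = 3) = (2/5)(3/5)(3/5) = 0.144; P(data | r = 4) = (1/5)(4/5)(4/5) = 0.128.
Multiplying each by its prior: 4/15 · 0.032 = 0.0085333, 1/5 · 0.096 = 0.0192, 4/15 · 0.144 = 0.0384, 4/15 · 0.128 = 0.034133; summing to 0.10027.
So P(r = 4 | data) = (0.034133) / (0.10027) = 0.34043.

0.3404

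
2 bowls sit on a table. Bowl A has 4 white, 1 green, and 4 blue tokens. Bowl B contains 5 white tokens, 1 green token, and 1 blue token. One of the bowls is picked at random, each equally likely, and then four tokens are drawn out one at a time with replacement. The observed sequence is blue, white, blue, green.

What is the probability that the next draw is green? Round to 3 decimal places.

For each hypothesis, P(data | H) works out to: P(data | bowl A) = (4/9)(4/9)(4/9)(1/9) = 0.0097546; P(data | bowl B) = (1/7)(5/7)(1/7)(1/7) = 0.0020825.
Multiplying each by its prior: 1/2 · 0.0097546 = 0.0048773, 1/2 · 0.0020825 = 0.0010412; summing to 0.0059185.
Dividing through by the total gives posterior P(bowl A | data) = 0.82407, P(bowl B | data) = 0.17593.
So P(green next | data) = Σ P(green next | H) P(H | data) = (1/9)(0.82407) + (1/7)(0.17593) = 0.1167.

0.117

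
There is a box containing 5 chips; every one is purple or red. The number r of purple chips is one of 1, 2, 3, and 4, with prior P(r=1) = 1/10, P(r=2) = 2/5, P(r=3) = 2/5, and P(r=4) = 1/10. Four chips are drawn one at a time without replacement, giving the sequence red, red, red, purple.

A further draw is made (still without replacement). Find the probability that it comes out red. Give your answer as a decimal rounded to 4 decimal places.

Compute the likelihood of the observed sequence for each case: P(data | r = 1) = (4/5)(3/4)(2/3)(1/2) = 1/5; P(data | r = 2) = (3/5)(2/4)(1/3)(2/2) = 1/10; P(data | r = 3) = (2/5)(1/4)(0/3) = 0; P(data | r = 4) = (1/5)(0/4) = 0.
Weighting by the prior gives 1/10 · 1/5 = 1/50, 2/5 · 1/10 = 1/25, 2/5 · 0 = 0, 1/10 · 0 = 0; these sum to 3/50.
Normalising, the posterior is P(r = 1 | data) = 1/3, P(r = 2 | data) = 2/3, P(r = 3 | data) = 0, P(r = 4 | data) = 0.
The predictive probability is P(red next | data) = (1)(1/3) + (0)(2/3) = 1/3.

0.3333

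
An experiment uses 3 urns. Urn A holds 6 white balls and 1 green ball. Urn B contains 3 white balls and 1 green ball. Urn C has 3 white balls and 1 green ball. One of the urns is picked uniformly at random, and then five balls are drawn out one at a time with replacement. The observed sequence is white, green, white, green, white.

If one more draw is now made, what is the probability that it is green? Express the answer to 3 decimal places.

0.229

Compute the likelihood of the observed sequence for each case: P(data | urn A) = (6/7)(1/7)(6/7)(1/7)(6/7) = 0.012852; P(data | urn B) = (3/4)(1/4)(3/4)(1/4)(3/4) = 0.026367; P(data | urn C) = (3/4)(1/4)(3/4)(1/4)(3/4) = 0.026367.
Multiplying each by its prior: 1/3 · 0.012852 = 0.0042839, 1/3 · 0.026367 = 0.0087891, 1/3 · 0.026367 = 0.0087891; with total 0.021862.
Dividing through by the total gives posterior P(urn A | data) = 0.19595, P(urn B | data) = 0.40202, P(urn C | data) = 0.40202.
So P(green next | data) = Σ P(green next | H) P(H | data) = (1/7)(0.19595) + (1/4)(0.40202) + (1/4)(0.40202) = 0.22901.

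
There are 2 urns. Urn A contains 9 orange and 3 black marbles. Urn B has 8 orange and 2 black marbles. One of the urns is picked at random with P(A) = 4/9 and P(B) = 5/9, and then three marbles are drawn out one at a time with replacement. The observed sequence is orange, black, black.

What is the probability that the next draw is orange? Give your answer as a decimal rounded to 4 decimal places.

Under each hypothesis, the probability of the observed sequence is: P(data | urn A) = (9/12)(3/12)(3/12) = 0.046875; P(data | urn B) = (8/10)(2/10)(2/10) = 0.032.
Weighting by the prior gives 4/9 · 0.046875 = 0.020833, 5/9 · 0.032 = 0.017778; with total 0.038611.
The posterior is then P(urn A | data) = 0.53957, P(urn B | data) = 0.46043.
The predictive probability is P(orange next | data) = (3/4)(0.53957) + (4/5)(0.46043) = 0.77302.

0.7730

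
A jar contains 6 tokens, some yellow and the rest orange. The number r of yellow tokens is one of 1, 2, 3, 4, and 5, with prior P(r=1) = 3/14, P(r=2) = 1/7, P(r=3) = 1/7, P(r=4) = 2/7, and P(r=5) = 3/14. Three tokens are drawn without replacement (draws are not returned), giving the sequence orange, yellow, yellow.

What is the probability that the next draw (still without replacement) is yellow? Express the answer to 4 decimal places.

0.6538

Under each hypothesis, the probability of the observed sequence is: P(data | r = 1) = (5/6)(1/5)(0/4) = 0; P(data | r = 2) = (4/6)(2/5)(1/4) = 1/15; P(data | r = 3) = (3/6)(3/5)(2/4) = 3/20; P(data | r = 4) = (2/6)(4/5)(3/4) = 1/5; P(data | r = 5) = (1/6)(5/5)(4/4) = 1/6.
Multiplying each by its prior: 3/14 · 0 = 0, 1/7 · 1/15 = 1/105, 1/7 · 3/20 = 3/140, 2/7 · 1/5 = 2/35, 3/14 · 1/6 = 1/28; summing to 13/105.
Normalising, the posterior is P(r = 1 | data) = 0, P(r = 2 | data) = 1/13, P(r = 3 | data) = 9/52, P(r = 4 | data) = 6/13, P(r = 5 | data) = 15/52.
The predictive probability is P(yellow next | data) = (0)(1/13) + (1/3)(9/52) + (2/3)(6/13) + (1)(15/52) = 17/26.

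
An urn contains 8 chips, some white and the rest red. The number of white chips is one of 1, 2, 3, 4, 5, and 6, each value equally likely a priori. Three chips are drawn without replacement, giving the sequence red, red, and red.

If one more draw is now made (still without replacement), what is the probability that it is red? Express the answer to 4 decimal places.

Compute the likelihood of the observed sequence for each case: P(data | r = 1) = (7/8)(6/7)(5/6) = 5/8; P(data | r = 2) = (6/8)(5/7)(4/6) = 5/14; P(data | r = 3) = (5/8)(4/7)(3/6) = 5/28; P(data | r = 4) = (4/8)(3/7)(2/6) = 1/14; P(data | r = 5) = (3/8)(2/7)(1/6) = 1/56; P(data | r = 6) = (2/8)(1/7)(0/6) = 0.
The prior-weighted likelihoods are 1/6 · 5/8 = 5/48, 1/6 · 5/14 = 5/84, 1/6 · 5/28 = 5/168, 1/6 · 1/14 = 1/84, 1/6 · 1/56 = 1/336, 1/6 · 0 = 0; these sum to 5/24.
The posterior is then P(r = 1 | data) = 1/2, P(r = 2 | data) = 2/7, P(r = 3 | data) = 1/7, P(r = 4 | data) = 2/35, P(r = 5 | data) = 1/70, P(r = 6 | data) = 0.
Averaging over the posterior, P(red next | data) = (4/5)(1/2) + (3/5)(2/7) + (2/5)(1/7) + (1/5)(2/35) + (0)(1/70) = 16/25.

0.6400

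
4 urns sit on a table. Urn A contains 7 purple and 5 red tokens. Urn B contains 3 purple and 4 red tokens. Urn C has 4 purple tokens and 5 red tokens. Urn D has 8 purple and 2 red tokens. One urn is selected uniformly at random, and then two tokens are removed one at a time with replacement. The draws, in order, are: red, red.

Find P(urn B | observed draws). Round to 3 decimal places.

The likelihood of the observed sequence under each hypothesis: P(data | urn A) = (5/12)(5/12) = 0.17361; P(data | urn B) = (4/7)(4/7) = 0.32653; P(data | urn C) = (5/9)(5/9) = 0.30864; P(data | urn D) = (2/10)(2/10) = 0.04.
Multiplying each by its prior: 1/4 · 0.17361 = 0.043403, 1/4 · 0.32653 = 0.081633, 1/4 · 0.30864 = 0.07716, 1/4 · 0.04 = 0.01; these sum to 0.2122.
Hence P(urn B | data) = (0.081633) / (0.2122) = 0.3847.

0.385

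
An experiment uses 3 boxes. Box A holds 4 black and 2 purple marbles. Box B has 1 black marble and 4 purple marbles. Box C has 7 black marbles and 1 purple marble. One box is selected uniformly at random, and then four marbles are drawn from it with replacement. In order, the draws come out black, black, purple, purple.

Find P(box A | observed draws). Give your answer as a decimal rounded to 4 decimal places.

0.5680

Compute the likelihood of the observed sequence for each case: P(data | box A) = (4/6)(4/6)(2/6)(2/6) = 0.049383; P(data | box B) = (1/5)(1/5)(4/5)(4/5) = 0.0256; P(data | box C) = (7/8)(7/8)(1/8)(1/8) = 0.011963.
The prior-weighted likelihoods are 1/3 · 0.049383 = 0.016461, 1/3 · 0.0256 = 0.0085333, 1/3 · 0.011963 = 0.0039876; summing to 0.028982.
So P(box A | data) = (0.016461) / (0.028982) = 0.56797.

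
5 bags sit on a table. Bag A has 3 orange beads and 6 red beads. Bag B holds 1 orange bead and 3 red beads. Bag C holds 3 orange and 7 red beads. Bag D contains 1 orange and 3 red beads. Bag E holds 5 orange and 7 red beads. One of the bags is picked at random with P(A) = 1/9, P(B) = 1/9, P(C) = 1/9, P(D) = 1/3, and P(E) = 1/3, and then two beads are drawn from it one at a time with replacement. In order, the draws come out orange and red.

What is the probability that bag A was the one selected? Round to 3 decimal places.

0.116

The likelihood of the observed sequence under each hypothesis: P(data | bag A) = (3/9)(6/9) = 0.22222; P(data | bag B) = (1/4)(3/4) = 0.1875; P(data | bag C) = (3/10)(7/10) = 0.21; P(data | bag D) = (1/4)(3/4) = 0.1875; P(data | bag E) = (5/12)(7/12) = 0.24306.
Multiplying each by its prior: 1/9 · 0.22222 = 0.024691, 1/9 · 0.1875 = 0.020833, 1/9 · 0.21 = 0.023333, 1/3 · 0.1875 = 0.0625, 1/3 · 0.24306 = 0.081019; summing to 0.21238.
By Bayes' rule, P(bag A | data) = (0.024691) / (0.21238) = 0.11626.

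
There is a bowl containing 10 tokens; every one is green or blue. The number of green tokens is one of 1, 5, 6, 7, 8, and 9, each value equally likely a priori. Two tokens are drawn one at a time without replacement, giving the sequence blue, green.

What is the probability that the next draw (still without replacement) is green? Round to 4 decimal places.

Compute the likelihood of the observed sequence for each case: P(data | r = 1) = (9/10)(1/9) = 1/10; P(data | r = 5) = (5/10)(5/9) = 5/18; P(data | r = 6) = (4/10)(6/9) = 4/15; P(data | r = 7) = (3/10)(7/9) = 7/30; P(data | r = 8) = (2/10)(8/9) = 8/45; P(data | r = 9) = (1/10)(9/9) = 1/10.
Weighting by the prior gives 1/6 · 1/10 = 1/60, 1/6 · 5/18 = 5/108, 1/6 · 4/15 = 2/45, 1/6 · 7/30 = 7/180, 1/6 · 8/45 = 4/135, 1/6 · 1/10 = 1/60; these sum to 26/135.
The posterior is then P(r = 1 | data) = 9/104, P(r = 5 | data) = 25/104, P(r = 6 | data) = 3/13, P(r = 7 | data) = 21/104, P(r = 8 | data) = 2/13, P(r = 9 | data) = 9/104.
So P(green next | data) = Σ P(green next | H) P(H | data) = (0)(9/104) + (1/2)(25/104) + (5/8)(3/13) + (3/4)(21/104) + (7/8)(2/13) + (1)(9/104) = 265/416.

0.6370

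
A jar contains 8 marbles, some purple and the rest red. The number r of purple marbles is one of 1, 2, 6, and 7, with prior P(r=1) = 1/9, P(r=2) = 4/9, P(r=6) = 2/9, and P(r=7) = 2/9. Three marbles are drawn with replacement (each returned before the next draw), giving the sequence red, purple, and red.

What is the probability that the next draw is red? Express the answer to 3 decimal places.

0.683

Under each hypothesis, the probability of the observed sequence is: P(data | r = 1) = (7/8)(1/8)(7/8) = 0.095703; P(data | r = 2) = (6/8)(2/8)(6/8) = 0.14062; P(data | r = 6) = (2/8)(6/8)(2/8) = 0.046875; P(data | r = 7) = (1/8)(7/8)(1/8) = 0.013672.
The prior-weighted likelihoods are 1/9 · 0.095703 = 0.010634, 4/9 · 0.14062 = 0.0625, 2/9 · 0.046875 = 0.010417, 2/9 · 0.013672 = 0.0030382; summing to 0.086589.
Dividing through by the total gives posterior P(r = 1 | data) = 0.12281, P(r = 2 | data) = 0.7218, P(r = 6 | data) = 0.1203, P(r = 7 | data) = 0.035088.
The predictive probability is P(red next | data) = (7/8)(0.12281) + (3/4)(0.7218) + (1/4)(0.1203) + (1/8)(0.035088) = 0.68327.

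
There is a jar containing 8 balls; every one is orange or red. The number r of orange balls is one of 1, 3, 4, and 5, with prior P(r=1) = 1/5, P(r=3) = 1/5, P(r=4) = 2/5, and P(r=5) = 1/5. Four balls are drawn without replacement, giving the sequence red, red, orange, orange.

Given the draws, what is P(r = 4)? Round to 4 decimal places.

Under each hypothesis, the probability of the observed sequence is: P(data | r = 1) = (7/8)(6/7)(1/6)(0/5) = 0; P(data | r = 3) = (5/8)(4/7)(3/6)(2/5) = 1/14; P(data | r = 4) = (4/8)(3/7)(4/6)(3/5) = 3/35; P(data | r = 5) = (3/8)(2/7)(5/6)(4/5) = 1/14.
Weighting by the prior gives 1/5 · 0 = 0, 1/5 · 1/14 = 1/70, 2/5 · 3/35 = 6/175, 1/5 · 1/14 = 1/70; with total 11/175.
So P(r = 4 | data) = (6/175) / (11/175) = 6/11.

0.5455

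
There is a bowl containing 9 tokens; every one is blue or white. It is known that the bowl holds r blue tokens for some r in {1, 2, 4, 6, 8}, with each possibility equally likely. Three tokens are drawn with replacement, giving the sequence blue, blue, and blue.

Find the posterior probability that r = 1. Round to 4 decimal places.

Compute the likelihood of the observed sequence for each case: P(data | r = 1) = (1/9)(1/9)(1/9) = 0.0013717; P(data | r = 2) = (2/9)(2/9)(2/9) = 0.010974; P(data | r = 4) = (4/9)(4/9)(4/9) = 0.087791; P(data | r = 6) = (6/9)(6/9)(6/9) = 0.2963; P(data | r = 8) = (8/9)(8/9)(8/9) = 0.70233.
The prior-weighted likelihoods are 1/5 · 0.0013717 = 0.00027435, 1/5 · 0.010974 = 0.0021948, 1/5 · 0.087791 = 0.017558, 1/5 · 0.2963 = 0.059259, 1/5 · 0.70233 = 0.14047; summing to 0.21975.
By Bayes' rule, P(r = 1 | data) = (0.00027435) / (0.21975) = 0.0012484.

0.0012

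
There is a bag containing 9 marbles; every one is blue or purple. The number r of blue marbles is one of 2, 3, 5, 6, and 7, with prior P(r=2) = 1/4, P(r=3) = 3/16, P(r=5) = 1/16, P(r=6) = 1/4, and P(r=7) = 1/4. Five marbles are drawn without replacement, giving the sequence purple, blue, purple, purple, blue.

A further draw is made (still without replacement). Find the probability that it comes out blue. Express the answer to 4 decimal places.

Compute the likelihood of the observed sequence for each case: P(data | r = 2) = (7/9)(2/8)(6/7)(5/6)(1/5) = 1/36; P(data | r = 3) = (6/9)(3/8)(5/7)(4/6)(2/5) = 1/21; P(data | r = 5) = (4/9)(5/8)(3/7)(2/6)(4/5) = 2/63; P(data | r = 6) = (3/9)(6/8)(2/7)(1/6)(5/5) = 1/84; P(data | r = 7) = (2/9)(7/8)(1/7)(0/6) = 0.
Multiplying each by its prior: 1/4 · 1/36 = 1/144, 3/16 · 1/21 = 1/112, 1/16 · 2/63 = 1/504, 1/4 · 1/84 = 1/336, 1/4 · 0 = 0; summing to 1/48.
Normalising, the posterior is P(r = 2 | data) = 1/3, P(r = 3 | data) = 3/7, P(r = 5 | data) = 2/21, P(r = 6 | data) = 1/7, P(r = 7 | data) = 0.
So P(blue next | data) = Σ P(blue next | H) P(H | data) = (0)(1/3) + (1/4)(3/7) + (3/4)(2/21) + (1)(1/7) = 9/28.

0.3214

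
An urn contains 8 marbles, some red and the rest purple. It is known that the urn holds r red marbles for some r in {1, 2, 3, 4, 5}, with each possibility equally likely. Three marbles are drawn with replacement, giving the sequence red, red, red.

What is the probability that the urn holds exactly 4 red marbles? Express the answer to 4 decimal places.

0.2844

The likelihood of the observed sequence under each hypothesis: P(data | r = 1) = (1/8)(1/8)(1/8) = 0.0019531; P(data | r = 2) = (2/8)(2/8)(2/8) = 0.015625; P(data | r = 3) = (3/8)(3/8)(3/8) = 0.052734; P(data | r = 4) = (4/8)(4/8)(4/8) = 0.125; P(data | r = 5) = (5/8)(5/8)(5/8) = 0.24414.
Weighting by the prior gives 1/5 · 0.0019531 = 0.00039063, 1/5 · 0.015625 = 0.003125, 1/5 · 0.052734 = 0.010547, 1/5 · 0.125 = 0.025, 1/5 · 0.24414 = 0.048828; summing to 0.087891.
By Bayes' rule, P(r = 4 | data) = (0.025) / (0.087891) = 0.28444.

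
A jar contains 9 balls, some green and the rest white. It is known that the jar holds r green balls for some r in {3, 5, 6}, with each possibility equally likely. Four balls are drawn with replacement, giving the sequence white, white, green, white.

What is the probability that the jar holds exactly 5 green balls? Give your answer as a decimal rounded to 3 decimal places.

0.283

Compute the likelihood of the observed sequence for each case: P(data | r = 3) = (6/9)(6/9)(3/9)(6/9) = 0.098765; P(data | r = 5) = (4/9)(4/9)(5/9)(4/9) = 0.048773; P(data | r = 6) = (3/9)(3/9)(6/9)(3/9) = 0.024691.
The prior-weighted likelihoods are 1/3 · 0.098765 = 0.032922, 1/3 · 0.048773 = 0.016258, 1/3 · 0.024691 = 0.0082305; these sum to 0.05741.
By Bayes' rule, P(r = 5 | data) = (0.016258) / (0.05741) = 0.28319.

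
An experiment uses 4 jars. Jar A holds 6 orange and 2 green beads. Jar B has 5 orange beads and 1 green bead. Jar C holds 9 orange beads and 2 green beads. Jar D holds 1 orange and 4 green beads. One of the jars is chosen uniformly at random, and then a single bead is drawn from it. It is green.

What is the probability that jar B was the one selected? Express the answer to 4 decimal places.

0.1192

Under each hypothesis, the probability of this draw is: P(data | jar A) = (2/8) = 0.25; P(data | jar B) = (1/6) = 0.16667; P(data | jar C) = (2/11) = 0.18182; P(data | jar D) = (4/5) = 0.8.
Multiplying each by its prior: 1/4 · 0.25 = 0.0625, 1/4 · 0.16667 = 0.041667, 1/4 · 0.18182 = 0.045455, 1/4 · 0.8 = 0.2; with total 0.34962.
Hence P(jar B | data) = (0.041667) / (0.34962) = 0.11918.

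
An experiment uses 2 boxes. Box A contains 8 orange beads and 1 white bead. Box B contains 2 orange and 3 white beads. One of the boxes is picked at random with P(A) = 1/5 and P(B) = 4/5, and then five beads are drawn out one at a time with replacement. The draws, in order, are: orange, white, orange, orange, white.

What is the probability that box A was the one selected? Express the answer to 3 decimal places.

Compute the likelihood of the observed sequence for each case: P(data | box A) = (8/9)(1/9)(8/9)(8/9)(1/9) = 0.0086708; P(data | box B) = (2/5)(3/5)(2/5)(2/5)(3/5) = 0.02304.
The prior-weighted likelihoods are 1/5 · 0.0086708 = 0.0017342, 4/5 · 0.02304 = 0.018432; with total 0.020166.
Therefore the posterior P(box A | data) = (0.0017342) / (0.020166) = 0.085993.

0.086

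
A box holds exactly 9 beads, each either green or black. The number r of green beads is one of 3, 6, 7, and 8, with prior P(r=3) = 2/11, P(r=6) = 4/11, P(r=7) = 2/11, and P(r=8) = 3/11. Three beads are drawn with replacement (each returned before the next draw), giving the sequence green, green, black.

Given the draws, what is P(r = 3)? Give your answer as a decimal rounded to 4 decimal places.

Under each hypothesis, the probability of the observed sequence is: P(data | r = 3) = (3/9)(3/9)(6/9) = 0.074074; P(data | r = 6) = (6/9)(6/9)(3/9) = 0.14815; P(data | r = 7) = (7/9)(7/9)(2/9) = 0.13443; P(data | r = 8) = (8/9)(8/9)(1/9) = 0.087791.
The prior-weighted likelihoods are 2/11 · 0.074074 = 0.013468, 4/11 · 0.14815 = 0.053872, 2/11 · 0.13443 = 0.024442, 3/11 · 0.087791 = 0.023943; with total 0.11573.
By Bayes' rule, P(r = 3 | data) = (0.013468) / (0.11573) = 0.11638.

0.1164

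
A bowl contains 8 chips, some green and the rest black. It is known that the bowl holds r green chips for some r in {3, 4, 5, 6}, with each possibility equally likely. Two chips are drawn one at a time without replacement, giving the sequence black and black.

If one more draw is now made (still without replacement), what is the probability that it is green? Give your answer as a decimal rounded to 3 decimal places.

0.625

The likelihood of the observed sequence under each hypothesis: P(data | r = 3) = (5/8)(4/7) = 5/14; P(data | r = 4) = (4/8)(3/7) = 3/14; P(data | r = 5) = (3/8)(2/7) = 3/28; P(data | r = 6) = (2/8)(1/7) = 1/28.
Weighting by the prior gives 1/4 · 5/14 = 5/56, 1/4 · 3/14 = 3/56, 1/4 · 3/28 = 3/112, 1/4 · 1/28 = 1/112; summing to 5/28.
The posterior is then P(r = 3 | data) = 1/2, P(r = 4 | data) = 3/10, P(r = 5 | data) = 3/20, P(r = 6 | data) = 1/20.
Averaging over the posterior, P(green next | data) = (1/2)(1/2) + (2/3)(3/10) + (5/6)(3/20) + (1)(1/20) = 5/8.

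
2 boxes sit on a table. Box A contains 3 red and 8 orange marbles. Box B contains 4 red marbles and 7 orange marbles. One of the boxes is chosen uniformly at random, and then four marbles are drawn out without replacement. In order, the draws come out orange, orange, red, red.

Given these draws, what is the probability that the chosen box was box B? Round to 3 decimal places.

0.600

For each hypothesis, P(data | H) works out to: P(data | box A) = (8/11)(7/10)(3/9)(2/8) = 7/165; P(data | box B) = (7/11)(6/10)(4/9)(3/8) = 7/110.
Multiplying each by its prior: 1/2 · 7/165 = 7/330, 1/2 · 7/110 = 7/220; summing to 7/132.
So P(box B | data) = (7/220) / (7/132) = 3/5.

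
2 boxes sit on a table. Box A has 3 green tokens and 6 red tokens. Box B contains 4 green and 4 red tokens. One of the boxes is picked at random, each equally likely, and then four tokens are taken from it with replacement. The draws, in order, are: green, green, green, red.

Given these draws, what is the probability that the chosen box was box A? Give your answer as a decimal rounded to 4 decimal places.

The likelihood of the observed sequence under each hypothesis: P(data | box A) = (3/9)(3/9)(3/9)(6/9) = 0.024691; P(data | box B) = (4/8)(4/8)(4/8)(4/8) = 0.0625.
The prior-weighted likelihoods are 1/2 · 0.024691 = 0.012346, 1/2 · 0.0625 = 0.03125; with total 0.043596.
So P(box A | data) = (0.012346) / (0.043596) = 0.28319.

0.2832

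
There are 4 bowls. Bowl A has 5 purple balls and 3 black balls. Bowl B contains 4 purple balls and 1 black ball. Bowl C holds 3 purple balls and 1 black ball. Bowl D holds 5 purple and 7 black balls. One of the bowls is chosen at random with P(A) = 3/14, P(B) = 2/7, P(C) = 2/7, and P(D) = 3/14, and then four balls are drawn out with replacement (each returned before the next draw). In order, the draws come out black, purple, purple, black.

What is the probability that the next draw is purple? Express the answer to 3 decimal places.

0.623

The likelihood of the observed sequence under each hypothesis: P(data | bowl A) = (3/8)(5/8)(5/8)(3/8) = 0.054932; P(data | bowl B) = (1/5)(4/5)(4/5)(1/5) = 0.0256; P(data | bowl C) = (1/4)(3/4)(3/4)(1/4) = 0.035156; P(data | bowl D) = (7/12)(5/12)(5/12)(7/12) = 0.059076.
Weighting by the prior gives 3/14 · 0.054932 = 0.011771, 2/7 · 0.0256 = 0.0073143, 2/7 · 0.035156 = 0.010045, 3/14 · 0.059076 = 0.012659; these sum to 0.041789.
Normalising, the posterior is P(bowl A | data) = 0.28168, P(bowl B | data) = 0.17503, P(bowl C | data) = 0.24036, P(bowl D | data) = 0.30293.
The predictive probability is P(purple next | data) = (5/8)(0.28168) + (4/5)(0.17503) + (3/4)(0.24036) + (5/12)(0.30293) = 0.62257.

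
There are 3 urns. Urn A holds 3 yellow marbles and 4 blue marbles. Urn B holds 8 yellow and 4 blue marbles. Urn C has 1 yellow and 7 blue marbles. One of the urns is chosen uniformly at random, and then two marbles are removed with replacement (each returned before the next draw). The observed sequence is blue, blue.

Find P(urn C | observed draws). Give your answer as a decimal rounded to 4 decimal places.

For each hypothesis, P(data | H) works out to: P(data | urn A) = (4/7)(4/7) = 0.32653; P(data | urn B) = (4/12)(4/12) = 0.11111; P(data | urn C) = (7/8)(7/8) = 0.76562.
Multiplying each by its prior: 1/3 · 0.32653 = 0.10884, 1/3 · 0.11111 = 0.037037, 1/3 · 0.76562 = 0.25521; these sum to 0.40109.
Therefore the posterior P(urn C | data) = (0.25521) / (0.40109) = 0.63629.

0.6363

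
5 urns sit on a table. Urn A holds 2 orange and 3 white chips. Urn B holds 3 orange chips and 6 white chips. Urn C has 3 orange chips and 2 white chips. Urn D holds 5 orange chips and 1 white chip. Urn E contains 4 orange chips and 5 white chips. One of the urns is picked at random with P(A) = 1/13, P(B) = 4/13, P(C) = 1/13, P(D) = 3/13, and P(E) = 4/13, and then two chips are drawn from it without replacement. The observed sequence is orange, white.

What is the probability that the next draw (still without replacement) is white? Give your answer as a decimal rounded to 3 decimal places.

The likelihood of the observed sequence under each hypothesis: P(data | urn A) = (2/5)(3/4) = 0.3; P(data | urn B) = (3/9)(6/8) = 0.25; P(data | urn C) = (3/5)(2/4) = 0.3; P(data | urn D) = (5/6)(1/5) = 0.16667; P(data | urn E) = (4/9)(5/8) = 0.27778.
Multiplying each by its prior: 1/13 · 0.3 = 0.023077, 4/13 · 0.25 = 0.076923, 1/13 · 0.3 = 0.023077, 3/13 · 0.16667 = 0.038462, 4/13 · 0.27778 = 0.08547; these sum to 0.24701.
The posterior is then P(urn A | data) = 0.093426, P(urn B | data) = 0.31142, P(urn C | data) = 0.093426, P(urn D | data) = 0.15571, P(urn E | data) = 0.34602.
The predictive probability is P(white next | data) = (2/3)(0.093426) + (5/7)(0.31142) + (1/3)(0.093426) + (0)(0.15571) + (4/7)(0.34602) = 0.51359.

0.514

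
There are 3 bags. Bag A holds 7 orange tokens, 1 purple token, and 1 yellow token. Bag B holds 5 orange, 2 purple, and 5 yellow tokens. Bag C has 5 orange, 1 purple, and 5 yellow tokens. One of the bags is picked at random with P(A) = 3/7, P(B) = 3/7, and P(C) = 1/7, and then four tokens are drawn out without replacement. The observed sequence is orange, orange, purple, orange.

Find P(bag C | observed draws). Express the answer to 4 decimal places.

0.0308

The likelihood of the observed sequence under each hypothesis: P(data | bag A) = (7/9)(6/8)(1/7)(5/6) = 0.069444; P(data | bag B) = (5/12)(4/11)(2/10)(3/9) = 0.010101; P(data | bag C) = (5/11)(4/10)(1/9)(3/8) = 0.0075758.
Weighting by the prior gives 3/7 · 0.069444 = 0.029762, 3/7 · 0.010101 = 0.004329, 1/7 · 0.0075758 = 0.0010823; with total 0.035173.
So P(bag C | data) = (0.0010823) / (0.035173) = 0.030769.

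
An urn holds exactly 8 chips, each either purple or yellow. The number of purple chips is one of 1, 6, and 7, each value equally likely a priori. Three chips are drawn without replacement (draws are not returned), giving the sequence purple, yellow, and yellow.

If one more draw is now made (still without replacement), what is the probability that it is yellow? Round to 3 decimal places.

The likelihood of the observed sequence under each hypothesis: P(data | r = 1) = (1/8)(7/7)(6/6) = 1/8; P(data | r = 6) = (6/8)(2/7)(1/6) = 1/28; P(data | r = 7) = (7/8)(1/7)(0/6) = 0.
Weighting by the prior gives 1/3 · 1/8 = 1/24, 1/3 · 1/28 = 1/84, 1/3 · 0 = 0; these sum to 3/56.
The posterior is then P(r = 1 | data) = 7/9, P(r = 6 | data) = 2/9, P(r = 7 | data) = 0.
The predictive probability is P(yellow next | data) = (1)(7/9) + (0)(2/9) = 7/9.

0.778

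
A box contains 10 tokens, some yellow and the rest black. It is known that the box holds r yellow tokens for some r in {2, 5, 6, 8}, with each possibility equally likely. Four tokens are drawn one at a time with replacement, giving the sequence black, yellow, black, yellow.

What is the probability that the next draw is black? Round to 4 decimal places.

0.4664

For each hypothesis, P(data | H) works out to: P(data | r = 2) = (8/10)(2/10)(8/10)(2/10) = 0.0256; P(data | r = 5) = (5/10)(5/10)(5/10)(5/10) = 0.0625; P(data | r = 6) = (4/10)(6/10)(4/10)(6/10) = 0.0576; P(data | r = 8) = (2/10)(8/10)(2/10)(8/10) = 0.0256.
Weighting by the prior gives 1/4 · 0.0256 = 0.0064, 1/4 · 0.0625 = 0.015625, 1/4 · 0.0576 = 0.0144, 1/4 · 0.0256 = 0.0064; these sum to 0.042825.
The posterior is then P(r = 2 | data) = 0.14945, P(r = 5 | data) = 0.36486, P(r = 6 | data) = 0.33625, P(r = 8 | data) = 0.14945.
The predictive probability is P(black next | data) = (4/5)(0.14945) + (1/2)(0.36486) + (2/5)(0.33625) + (1/5)(0.14945) = 0.46637.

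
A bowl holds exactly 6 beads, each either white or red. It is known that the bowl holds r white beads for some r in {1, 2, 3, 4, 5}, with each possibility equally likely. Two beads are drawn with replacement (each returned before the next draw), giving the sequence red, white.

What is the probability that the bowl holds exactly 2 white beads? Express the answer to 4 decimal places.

0.2286

Under each hypothesis, the probability of the observed sequence is: P(data | r = 1) = (5/6)(1/6) = 5/36; P(data | r = 2) = (4/6)(2/6) = 2/9; P(data | r = 3) = (3/6)(3/6) = 1/4; P(data | r = 4) = (2/6)(4/6) = 2/9; P(data | r = 5) = (1/6)(5/6) = 5/36.
The prior-weighted likelihoods are 1/5 · 5/36 = 1/36, 1/5 · 2/9 = 2/45, 1/5 · 1/4 = 1/20, 1/5 · 2/9 = 2/45, 1/5 · 5/36 = 1/36; these sum to 7/36.
So P(r = 2 | data) = (2/45) / (7/36) = 8/35.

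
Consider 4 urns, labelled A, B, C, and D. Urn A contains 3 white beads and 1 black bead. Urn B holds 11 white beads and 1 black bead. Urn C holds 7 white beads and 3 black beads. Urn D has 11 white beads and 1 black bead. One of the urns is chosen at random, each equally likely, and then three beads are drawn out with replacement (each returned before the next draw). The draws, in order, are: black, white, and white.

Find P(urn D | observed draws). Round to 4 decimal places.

0.1637

For each hypothesis, P(data | H) works out to: P(data | urn A) = (1/4)(3/4)(3/4) = 0.14062; P(data | urn B) = (1/12)(11/12)(11/12) = 0.070023; P(data | urn C) = (3/10)(7/10)(7/10) = 0.147; P(data | urn D) = (1/12)(11/12)(11/12) = 0.070023.
Multiplying each by its prior: 1/4 · 0.14062 = 0.035156, 1/4 · 0.070023 = 0.017506, 1/4 · 0.147 = 0.03675, 1/4 · 0.070023 = 0.017506; summing to 0.10692.
So P(urn D | data) = (0.017506) / (0.10692) = 0.16373.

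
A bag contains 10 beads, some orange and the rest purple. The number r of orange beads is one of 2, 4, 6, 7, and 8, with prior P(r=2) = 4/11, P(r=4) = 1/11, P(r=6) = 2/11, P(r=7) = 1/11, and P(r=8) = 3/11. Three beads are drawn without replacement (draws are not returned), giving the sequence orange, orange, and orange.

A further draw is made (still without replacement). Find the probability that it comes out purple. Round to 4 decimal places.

Under each hypothesis, the probability of the observed sequence is: P(data | r = 2) = (2/10)(1/9)(0/8) = 0; P(data | r = 4) = (4/10)(3/9)(2/8) = 0.033333; P(data | r = 6) = (6/10)(5/9)(4/8) = 0.16667; P(data | r = 7) = (7/10)(6/9)(5/8) = 0.29167; P(data | r = 8) = (8/10)(7/9)(6/8) = 0.46667.
Weighting by the prior gives 4/11 · 0 = 0, 1/11 · 0.033333 = 0.0030303, 2/11 · 0.16667 = 0.030303, 1/11 · 0.29167 = 0.026515, 3/11 · 0.46667 = 0.12727; with total 0.18712.
Normalising, the posterior is P(r = 2 | data) = 0, P(r = 4 | data) = 0.016194, P(r = 6 | data) = 0.16194, P(r = 7 | data) = 0.1417, P(r = 8 | data) = 0.68016.
Averaging over the posterior, P(purple next | data) = (6/7)(0.016194) + (4/7)(0.16194) + (3/7)(0.1417) + (2/7)(0.68016) = 0.36148.

0.3615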